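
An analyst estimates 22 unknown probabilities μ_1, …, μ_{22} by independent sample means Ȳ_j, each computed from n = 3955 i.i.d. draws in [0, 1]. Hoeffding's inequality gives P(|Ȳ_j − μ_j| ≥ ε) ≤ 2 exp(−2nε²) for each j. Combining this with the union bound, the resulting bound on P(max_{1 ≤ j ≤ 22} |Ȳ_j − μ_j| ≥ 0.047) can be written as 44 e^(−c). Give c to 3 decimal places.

17.473

Union bound over the 22 events: P(max_{1 ≤ j ≤ 22} |Ȳ_j − μ_j| ≥ 0.047) ≤ 22·2·exp(−2nε²) = 44 exp(−2·3955·0.047²).
So c = 2·3955·0.047² = 17.4732.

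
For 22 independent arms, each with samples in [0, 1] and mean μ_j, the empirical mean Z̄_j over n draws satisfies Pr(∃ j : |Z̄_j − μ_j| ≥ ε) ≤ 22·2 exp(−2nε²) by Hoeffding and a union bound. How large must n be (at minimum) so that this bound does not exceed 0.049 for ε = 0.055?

1124

Need 2·22·exp(−2nε²) ≤ 0.049, i.e. exp(−2nε²) ≤ 0.049/44.
So 2nε² ≥ ln(44/0.049) = 6.800125.
Hence n ≥ 6.800125/(2·0.055²) = 1123.988.
The smallest integer n is 1124.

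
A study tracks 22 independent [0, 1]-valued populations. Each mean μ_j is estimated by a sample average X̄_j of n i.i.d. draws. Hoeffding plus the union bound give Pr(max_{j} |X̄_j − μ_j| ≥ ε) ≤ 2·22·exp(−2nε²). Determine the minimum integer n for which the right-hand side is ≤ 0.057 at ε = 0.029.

3953

Need 2·22·exp(−2nε²) ≤ 0.057, i.e. exp(−2nε²) ≤ 0.057/44.
So 2nε² ≥ ln(44/0.057) = 6.648894.
Hence n ≥ 6.648894/(2·0.029²) = 3952.969.
The smallest integer n is 3953.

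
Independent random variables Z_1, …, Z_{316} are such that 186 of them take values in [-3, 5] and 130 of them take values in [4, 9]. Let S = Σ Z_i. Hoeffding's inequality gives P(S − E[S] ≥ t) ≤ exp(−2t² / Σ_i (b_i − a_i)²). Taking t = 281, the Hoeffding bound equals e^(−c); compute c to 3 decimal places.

Σ(b_i − a_i)² = 186·8² + 130·5² = 15154.
c = 2t² / 15154 = 2·281² / 15154 = 10.4211.

10.421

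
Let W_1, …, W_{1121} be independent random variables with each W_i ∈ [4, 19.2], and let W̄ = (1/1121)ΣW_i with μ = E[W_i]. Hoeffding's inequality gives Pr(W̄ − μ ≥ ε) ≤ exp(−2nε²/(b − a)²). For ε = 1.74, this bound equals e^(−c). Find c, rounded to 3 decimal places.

c = 2nε²/(b − a)² = 2·1121·1.74² / 15.2² = 29.3797.

29.380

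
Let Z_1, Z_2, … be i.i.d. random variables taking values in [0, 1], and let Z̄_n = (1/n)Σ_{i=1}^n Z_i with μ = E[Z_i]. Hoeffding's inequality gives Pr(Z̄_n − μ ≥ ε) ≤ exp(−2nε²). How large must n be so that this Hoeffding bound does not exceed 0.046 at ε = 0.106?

138

Require exp(−2nε²) ≤ 0.046, i.e. 2nε² ≥ ln(1/0.046) = 3.079114.
So n ≥ 3.079114 / (2·0.106²) = 137.020.
The smallest integer n is 138.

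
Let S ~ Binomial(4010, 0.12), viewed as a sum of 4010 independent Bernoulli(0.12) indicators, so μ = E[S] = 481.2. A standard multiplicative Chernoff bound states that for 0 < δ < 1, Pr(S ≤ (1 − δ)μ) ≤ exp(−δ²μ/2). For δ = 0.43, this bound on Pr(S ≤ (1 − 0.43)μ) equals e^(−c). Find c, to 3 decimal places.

c = δ²μ/2 = 0.43²·481.2/2 = 44.4869.

44.487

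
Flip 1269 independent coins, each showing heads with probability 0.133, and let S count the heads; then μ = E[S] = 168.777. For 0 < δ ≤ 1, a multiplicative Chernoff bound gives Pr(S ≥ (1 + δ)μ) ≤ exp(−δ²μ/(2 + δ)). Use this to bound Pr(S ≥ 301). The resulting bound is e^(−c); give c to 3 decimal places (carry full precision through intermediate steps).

Write 301 = (1 + δ)μ, so δ = 301/168.777 − 1 = 0.7834184…
Then the exponent is δ²μ/(2 + δ) = (301 − μ)² / (μ·(2 + δ)) = 37.215363.

37.215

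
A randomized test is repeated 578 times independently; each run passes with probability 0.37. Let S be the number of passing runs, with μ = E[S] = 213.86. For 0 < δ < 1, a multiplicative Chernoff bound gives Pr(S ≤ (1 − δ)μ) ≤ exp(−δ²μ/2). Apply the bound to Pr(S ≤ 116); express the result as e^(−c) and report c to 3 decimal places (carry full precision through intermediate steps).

Write 116 = (1 − δ)μ, so δ = 1 − 116/213.86 = 0.4575891…
Then the exponent is δ²μ/2 = (μ − 116)²/(2μ) = 22.389834.

22.390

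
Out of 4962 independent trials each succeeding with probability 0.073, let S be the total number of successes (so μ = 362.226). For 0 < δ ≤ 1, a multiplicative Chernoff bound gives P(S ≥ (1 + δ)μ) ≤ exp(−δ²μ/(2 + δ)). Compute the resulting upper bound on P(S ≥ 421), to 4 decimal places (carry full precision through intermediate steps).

0.0121

Write 421 = (1 + δ)μ, so δ = 421/362.226 − 1 = 0.1622578…
Then the exponent is δ²μ/(2 + δ) = (421 − μ)² / (μ·(2 + δ)) = 4.410455.
Bound = exp(−4.410455) = 0.01215.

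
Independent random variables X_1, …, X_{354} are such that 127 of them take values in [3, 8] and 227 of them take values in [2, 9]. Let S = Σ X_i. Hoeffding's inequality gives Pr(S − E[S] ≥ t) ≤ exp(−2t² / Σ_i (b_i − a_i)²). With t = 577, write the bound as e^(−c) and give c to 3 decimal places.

Σ(b_i − a_i)² = 127·5² + 227·7² = 14298.
c = 2t² / 14298 = 2·577² / 14298 = 46.5700.

46.570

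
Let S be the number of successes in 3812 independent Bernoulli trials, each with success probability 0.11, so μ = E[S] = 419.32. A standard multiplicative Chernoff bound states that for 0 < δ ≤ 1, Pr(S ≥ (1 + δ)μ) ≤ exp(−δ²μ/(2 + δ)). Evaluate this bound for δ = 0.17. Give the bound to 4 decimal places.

0.0038

Exponent = δ²μ/(2 + δ) = 0.17²·419.32/2.17 = 5.5845.
Bound = exp(−5.5845) = 0.00376.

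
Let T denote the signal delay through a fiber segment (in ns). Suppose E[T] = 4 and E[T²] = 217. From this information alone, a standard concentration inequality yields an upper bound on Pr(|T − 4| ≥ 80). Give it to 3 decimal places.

The first two moments determine the variance, so Chebyshev's inequality is the sharpest standard bound available.
Var(T) = E[T²] − (E[T])² = 217 − 16 = 201.
Chebyshev's inequality: Pr(|T − μ| ≥ t) ≤ Var(T)/t² = 201/6400 = 0.0314.

0.031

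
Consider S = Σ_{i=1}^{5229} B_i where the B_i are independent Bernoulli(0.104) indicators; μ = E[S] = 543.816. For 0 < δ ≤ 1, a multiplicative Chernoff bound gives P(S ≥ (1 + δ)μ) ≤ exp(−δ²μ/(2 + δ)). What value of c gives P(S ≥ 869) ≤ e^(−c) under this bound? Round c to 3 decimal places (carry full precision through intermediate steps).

Write 869 = (1 + δ)μ, so δ = 869/543.816 − 1 = 0.597967…
Then the exponent is δ²μ/(2 + δ) = (869 − μ)² / (μ·(2 + δ)) = 74.846713.

74.847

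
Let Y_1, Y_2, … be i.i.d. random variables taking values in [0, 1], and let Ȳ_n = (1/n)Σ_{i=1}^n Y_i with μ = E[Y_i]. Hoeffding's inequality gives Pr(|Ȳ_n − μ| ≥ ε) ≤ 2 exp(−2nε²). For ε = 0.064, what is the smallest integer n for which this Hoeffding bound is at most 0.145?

321

Require 2·exp(−2nε²) ≤ 0.145, i.e. 2nε² ≥ ln(2/0.145) = 2.624169.
So n ≥ 2.624169 / (2·0.064²) = 320.333.
The smallest integer n is 321.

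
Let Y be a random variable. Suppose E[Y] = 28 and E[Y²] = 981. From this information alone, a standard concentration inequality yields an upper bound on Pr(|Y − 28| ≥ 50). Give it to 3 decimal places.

The first two moments determine the variance, so Chebyshev's inequality is the sharpest standard bound available.
Var(Y) = E[Y²] − (E[Y])² = 981 − 784 = 197.
Chebyshev's inequality: Pr(|Y − μ| ≥ t) ≤ Var(Y)/t² = 197/2500 = 0.0788.

0.079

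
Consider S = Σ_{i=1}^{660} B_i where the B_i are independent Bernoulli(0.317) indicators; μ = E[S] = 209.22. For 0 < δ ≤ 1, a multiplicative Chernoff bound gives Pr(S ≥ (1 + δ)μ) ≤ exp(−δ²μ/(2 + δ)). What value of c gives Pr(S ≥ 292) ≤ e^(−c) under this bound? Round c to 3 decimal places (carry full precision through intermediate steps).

Write 292 = (1 + δ)μ, so δ = 292/209.22 − 1 = 0.3956601…
Then the exponent is δ²μ/(2 + δ) = (292 − μ)² / (μ·(2 + δ)) = 13.671698.

13.672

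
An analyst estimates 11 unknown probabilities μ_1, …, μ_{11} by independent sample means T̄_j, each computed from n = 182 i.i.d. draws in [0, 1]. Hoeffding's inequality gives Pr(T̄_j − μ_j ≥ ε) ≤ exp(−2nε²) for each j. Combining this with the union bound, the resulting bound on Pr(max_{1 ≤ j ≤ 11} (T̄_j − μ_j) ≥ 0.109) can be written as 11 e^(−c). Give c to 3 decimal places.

Union bound over the 11 events: Pr(max_{1 ≤ j ≤ 11} (T̄_j − μ_j) ≥ 0.109) ≤ 11·exp(−2nε²) = 11 exp(−2·182·0.109²).
So c = 2·182·0.109² = 4.3247.

4.325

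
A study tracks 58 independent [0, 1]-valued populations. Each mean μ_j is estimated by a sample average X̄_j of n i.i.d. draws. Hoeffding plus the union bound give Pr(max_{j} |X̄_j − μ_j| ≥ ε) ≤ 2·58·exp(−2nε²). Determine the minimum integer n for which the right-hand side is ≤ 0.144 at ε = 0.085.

464

Need 2·58·exp(−2nε²) ≤ 0.144, i.e. exp(−2nε²) ≤ 0.144/116.
So 2nε² ≥ ln(116/0.144) = 6.691532.
Hence n ≥ 6.691532/(2·0.085²) = 463.082.
The smallest integer n is 464.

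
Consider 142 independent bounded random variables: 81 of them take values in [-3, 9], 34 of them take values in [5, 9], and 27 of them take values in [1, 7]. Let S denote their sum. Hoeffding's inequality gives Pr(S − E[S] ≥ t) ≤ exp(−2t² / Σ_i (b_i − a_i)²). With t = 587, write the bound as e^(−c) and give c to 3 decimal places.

52.287

Σ(b_i − a_i)² = 81·12² + 34·4² + 27·6² = 13180.
c = 2t² / 13180 = 2·587² / 13180 = 52.2866.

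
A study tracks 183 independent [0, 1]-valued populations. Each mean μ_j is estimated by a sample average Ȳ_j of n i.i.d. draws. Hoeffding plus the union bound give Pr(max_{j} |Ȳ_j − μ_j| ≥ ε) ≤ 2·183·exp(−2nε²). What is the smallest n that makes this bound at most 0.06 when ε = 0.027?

5979

Need 2·183·exp(−2nε²) ≤ 0.06, i.e. exp(−2nε²) ≤ 0.06/366.
So 2nε² ≥ ln(366/0.06) = 8.716044.
Hence n ≥ 8.716044/(2·0.027²) = 5978.082.
The smallest integer n is 5979.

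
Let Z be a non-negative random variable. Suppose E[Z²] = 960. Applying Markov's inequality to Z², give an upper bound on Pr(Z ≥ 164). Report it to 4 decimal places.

Since Z ≥ 0, the event {Z ≥ 164} is the same as {Z² ≥ 26896}.
Markov's inequality applied to Z² gives Pr(Z² ≥ 26896) ≤ E[Z²]/26896 = 960/26896 = 0.0357.

0.0357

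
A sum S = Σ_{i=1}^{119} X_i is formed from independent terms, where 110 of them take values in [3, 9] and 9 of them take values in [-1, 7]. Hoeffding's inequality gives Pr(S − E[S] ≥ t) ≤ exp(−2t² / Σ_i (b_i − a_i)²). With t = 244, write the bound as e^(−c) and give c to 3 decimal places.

26.250

Σ(b_i − a_i)² = 110·6² + 9·8² = 4536.
c = 2t² / 4536 = 2·244² / 4536 = 26.2504.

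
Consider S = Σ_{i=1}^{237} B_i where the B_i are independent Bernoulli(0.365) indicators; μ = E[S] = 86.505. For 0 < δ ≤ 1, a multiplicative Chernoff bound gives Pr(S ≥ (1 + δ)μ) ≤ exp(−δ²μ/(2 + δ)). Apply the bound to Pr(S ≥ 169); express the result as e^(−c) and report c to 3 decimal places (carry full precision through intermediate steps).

Write 169 = (1 + δ)μ, so δ = 169/86.505 − 1 = 0.9536443…
Then the exponent is δ²μ/(2 + δ) = (169 − μ)² / (μ·(2 + δ)) = 26.635193.

26.635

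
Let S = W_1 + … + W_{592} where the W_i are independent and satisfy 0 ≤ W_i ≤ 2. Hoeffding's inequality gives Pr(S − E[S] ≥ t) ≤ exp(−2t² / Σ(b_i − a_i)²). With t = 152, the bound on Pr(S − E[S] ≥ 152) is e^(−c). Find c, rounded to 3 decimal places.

Σ(b_i − a_i)² = 592·(2)² = 2368.
c = 2t²/2368 = 2·152²/2368 = 19.5135.

19.514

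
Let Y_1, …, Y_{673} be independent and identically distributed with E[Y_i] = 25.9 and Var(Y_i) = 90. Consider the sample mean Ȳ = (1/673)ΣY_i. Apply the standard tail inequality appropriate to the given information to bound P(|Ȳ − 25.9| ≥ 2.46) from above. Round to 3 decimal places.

0.022

With mean and variance of each term known, Chebyshev's inequality bounds the deviation of the sum (or sample mean).
Var(Ȳ) = Var(Y_i)/n = 90/673 = 0.13373.
Chebyshev: P(|Ȳ − 25.9| ≥ 2.46) ≤ Var(Ȳ)/(2.46)² = 90/(673·2.46²) = 0.0221.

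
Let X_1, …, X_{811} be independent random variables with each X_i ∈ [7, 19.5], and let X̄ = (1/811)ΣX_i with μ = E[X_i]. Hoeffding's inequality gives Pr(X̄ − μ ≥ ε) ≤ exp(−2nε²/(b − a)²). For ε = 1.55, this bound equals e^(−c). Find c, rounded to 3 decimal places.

c = 2nε²/(b − a)² = 2·811·1.55² / 12.5² = 24.9399.

24.940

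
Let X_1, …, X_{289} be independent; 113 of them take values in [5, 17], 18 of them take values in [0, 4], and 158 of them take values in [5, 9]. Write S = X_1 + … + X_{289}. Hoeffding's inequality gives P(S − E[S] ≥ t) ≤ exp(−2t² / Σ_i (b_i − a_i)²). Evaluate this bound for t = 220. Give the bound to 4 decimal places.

0.0063

Σ(b_i − a_i)² = 113·12² + 18·4² + 158·4² = 19088.
Exponent = 2·220² / 19088 = 5.07125.
Bound = exp(−5.07125) = 0.00627.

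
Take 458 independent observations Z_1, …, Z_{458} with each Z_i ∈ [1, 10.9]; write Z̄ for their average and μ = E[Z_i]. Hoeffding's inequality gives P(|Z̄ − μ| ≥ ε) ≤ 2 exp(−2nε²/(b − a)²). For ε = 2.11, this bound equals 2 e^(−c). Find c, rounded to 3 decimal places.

41.609

c = 2nε²/(b − a)² = 2·458·2.11² / 9.9² = 41.6093.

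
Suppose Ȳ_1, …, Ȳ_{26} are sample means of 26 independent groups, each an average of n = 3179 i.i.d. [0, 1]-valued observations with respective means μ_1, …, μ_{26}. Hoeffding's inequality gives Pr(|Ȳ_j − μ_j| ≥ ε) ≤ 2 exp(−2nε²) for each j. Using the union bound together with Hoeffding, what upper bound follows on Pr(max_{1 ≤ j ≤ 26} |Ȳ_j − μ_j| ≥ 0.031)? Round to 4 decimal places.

Per-experiment Hoeffding bound: 2·exp(−2·3179·0.031²) = 2·exp(−6.11004) = 0.0044409.
Union bound over 26 events: 26·0.0044409 = 0.11546.

0.1155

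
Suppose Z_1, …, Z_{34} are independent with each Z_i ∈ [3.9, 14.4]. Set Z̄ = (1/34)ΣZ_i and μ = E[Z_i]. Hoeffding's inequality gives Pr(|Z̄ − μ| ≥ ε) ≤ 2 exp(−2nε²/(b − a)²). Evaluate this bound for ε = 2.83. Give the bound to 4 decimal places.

Exponent: 2nε²/(b − a)² = 2·34·2.83² / 10.5² = 4.93973.
Bound = 2·exp(−4.93973) = 0.01431.

0.0143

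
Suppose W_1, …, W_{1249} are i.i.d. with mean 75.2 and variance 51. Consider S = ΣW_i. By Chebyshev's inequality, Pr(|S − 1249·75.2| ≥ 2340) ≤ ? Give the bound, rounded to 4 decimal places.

0.0116

Var(S) = n·Var(W_i) = 1249·51 = 63699.
Chebyshev: Pr(|S − 1249·75.2| ≥ 2340) ≤ Var(S)/2340² = 63699/5475600 = 0.0116.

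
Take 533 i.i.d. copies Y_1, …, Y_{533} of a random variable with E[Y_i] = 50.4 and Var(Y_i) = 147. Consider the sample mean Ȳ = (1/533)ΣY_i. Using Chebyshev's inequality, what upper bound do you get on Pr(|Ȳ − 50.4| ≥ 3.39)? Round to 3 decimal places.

0.024

Var(Ȳ) = Var(Y_i)/n = 147/533 = 0.2758.
Chebyshev: Pr(|Ȳ − 50.4| ≥ 3.39) ≤ Var(Ȳ)/(3.39)² = 147/(533·3.39²) = 0.0240.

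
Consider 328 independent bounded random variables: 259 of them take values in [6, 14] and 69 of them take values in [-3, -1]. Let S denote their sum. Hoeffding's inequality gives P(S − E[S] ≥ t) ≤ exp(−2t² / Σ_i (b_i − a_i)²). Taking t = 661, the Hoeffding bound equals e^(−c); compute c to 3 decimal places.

51.854

Σ(b_i − a_i)² = 259·8² + 69·2² = 16852.
c = 2t² / 16852 = 2·661² / 16852 = 51.8539.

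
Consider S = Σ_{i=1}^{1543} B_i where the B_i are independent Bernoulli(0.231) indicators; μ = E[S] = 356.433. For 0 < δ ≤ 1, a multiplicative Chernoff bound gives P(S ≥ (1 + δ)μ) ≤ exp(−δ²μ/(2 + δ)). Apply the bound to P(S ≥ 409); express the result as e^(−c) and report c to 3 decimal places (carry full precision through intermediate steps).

Write 409 = (1 + δ)μ, so δ = 409/356.433 − 1 = 0.1474807…
Then the exponent is δ²μ/(2 + δ) = (409 − μ)² / (μ·(2 + δ)) = 3.610100.

3.610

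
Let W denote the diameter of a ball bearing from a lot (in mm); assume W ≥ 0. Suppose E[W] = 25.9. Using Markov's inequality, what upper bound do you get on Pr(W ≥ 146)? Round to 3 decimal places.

0.177

Markov's inequality: for a non-negative random variable, Pr(W ≥ a) ≤ E[W]/a.
Here E[W] = 25.9 and a = 146, so the bound is 25.9/146 = 0.1774.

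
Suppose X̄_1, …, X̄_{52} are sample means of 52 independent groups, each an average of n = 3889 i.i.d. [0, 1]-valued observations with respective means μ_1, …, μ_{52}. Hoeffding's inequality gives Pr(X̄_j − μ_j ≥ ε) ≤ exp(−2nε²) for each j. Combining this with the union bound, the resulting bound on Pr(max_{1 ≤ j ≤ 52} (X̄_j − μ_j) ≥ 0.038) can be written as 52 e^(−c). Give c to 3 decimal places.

11.231

Union bound over the 52 events: Pr(max_{1 ≤ j ≤ 52} (X̄_j − μ_j) ≥ 0.038) ≤ 52·exp(−2nε²) = 52 exp(−2·3889·0.038²).
So c = 2·3889·0.038² = 11.2314.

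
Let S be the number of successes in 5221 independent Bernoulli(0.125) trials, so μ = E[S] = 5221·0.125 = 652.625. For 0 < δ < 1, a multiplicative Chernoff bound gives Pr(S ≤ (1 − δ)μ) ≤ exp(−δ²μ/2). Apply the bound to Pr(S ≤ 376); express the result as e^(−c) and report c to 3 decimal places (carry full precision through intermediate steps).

58.626

Write 376 = (1 − δ)μ, so δ = 1 − 376/652.625 = 0.4238652…
Then the exponent is δ²μ/2 = (μ − 376)²/(2μ) = 58.625850.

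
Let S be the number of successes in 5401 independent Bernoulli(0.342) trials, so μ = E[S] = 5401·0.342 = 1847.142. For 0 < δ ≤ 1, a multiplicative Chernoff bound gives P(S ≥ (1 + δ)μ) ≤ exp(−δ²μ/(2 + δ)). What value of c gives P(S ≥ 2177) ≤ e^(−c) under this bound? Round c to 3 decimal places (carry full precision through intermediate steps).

Write 2177 = (1 + δ)μ, so δ = 2177/1847.142 − 1 = 0.1785775…
Then the exponent is δ²μ/(2 + δ) = (2177 − μ)² / (μ·(2 + δ)) = 27.038385.

27.038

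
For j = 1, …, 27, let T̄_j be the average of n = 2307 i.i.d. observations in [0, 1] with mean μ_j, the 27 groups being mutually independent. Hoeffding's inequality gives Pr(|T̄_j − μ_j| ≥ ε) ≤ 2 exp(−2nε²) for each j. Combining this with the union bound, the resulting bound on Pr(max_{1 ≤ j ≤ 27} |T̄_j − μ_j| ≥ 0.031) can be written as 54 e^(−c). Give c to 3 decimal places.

4.434

Union bound over the 27 events: Pr(max_{1 ≤ j ≤ 27} |T̄_j − μ_j| ≥ 0.031) ≤ 27·2·exp(−2nε²) = 54 exp(−2·2307·0.031²).
So c = 2·2307·0.031² = 4.4341.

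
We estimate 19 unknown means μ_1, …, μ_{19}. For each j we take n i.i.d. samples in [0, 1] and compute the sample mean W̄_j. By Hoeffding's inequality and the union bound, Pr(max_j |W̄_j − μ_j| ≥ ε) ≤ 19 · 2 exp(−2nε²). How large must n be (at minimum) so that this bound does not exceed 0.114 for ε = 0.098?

Need 2·19·exp(−2nε²) ≤ 0.114, i.e. exp(−2nε²) ≤ 0.114/38.
So 2nε² ≥ ln(38/0.114) = 5.809143.
Hence n ≥ 5.809143/(2·0.098²) = 302.434.
The smallest integer n is 303.

303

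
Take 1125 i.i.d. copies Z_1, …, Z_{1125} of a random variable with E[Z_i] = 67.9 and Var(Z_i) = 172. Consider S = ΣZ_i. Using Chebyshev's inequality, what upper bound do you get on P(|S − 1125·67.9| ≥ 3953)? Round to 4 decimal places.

0.0124

Var(S) = n·Var(Z_i) = 1125·172 = 193500.
Chebyshev: P(|S − 1125·67.9| ≥ 3953) ≤ Var(S)/3953² = 193500/15626209 = 0.0124.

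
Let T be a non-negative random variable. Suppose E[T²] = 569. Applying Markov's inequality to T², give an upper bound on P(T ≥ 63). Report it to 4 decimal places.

0.1434

Since T ≥ 0, the event {T ≥ 63} is the same as {T² ≥ 3969}.
Markov's inequality applied to T² gives P(T² ≥ 3969) ≤ E[T²]/3969 = 569/3969 = 0.1434.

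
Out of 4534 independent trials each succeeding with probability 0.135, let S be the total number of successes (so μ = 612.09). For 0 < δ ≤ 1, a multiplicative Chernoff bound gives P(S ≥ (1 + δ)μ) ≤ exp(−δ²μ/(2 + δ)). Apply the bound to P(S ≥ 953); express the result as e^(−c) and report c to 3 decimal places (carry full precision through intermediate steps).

74.257

Write 953 = (1 + δ)μ, so δ = 953/612.09 − 1 = 0.5569606…
Then the exponent is δ²μ/(2 + δ) = (953 − μ)² / (μ·(2 + δ)) = 74.257473.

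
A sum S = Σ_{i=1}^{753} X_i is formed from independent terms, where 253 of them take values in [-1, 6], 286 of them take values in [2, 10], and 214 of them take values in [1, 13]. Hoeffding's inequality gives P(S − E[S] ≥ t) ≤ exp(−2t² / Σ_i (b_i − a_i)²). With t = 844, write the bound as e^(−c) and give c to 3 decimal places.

Σ(b_i − a_i)² = 253·7² + 286·8² + 214·12² = 61517.
c = 2t² / 61517 = 2·844² / 61517 = 23.1590.

23.159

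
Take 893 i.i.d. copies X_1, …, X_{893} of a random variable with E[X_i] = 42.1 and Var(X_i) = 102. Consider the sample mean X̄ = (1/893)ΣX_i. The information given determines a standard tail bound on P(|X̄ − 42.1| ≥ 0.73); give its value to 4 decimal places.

0.2143

With mean and variance of each term known, Chebyshev's inequality bounds the deviation of the sum (or sample mean).
Var(X̄) = Var(X_i)/n = 102/893 = 0.11422.
Chebyshev: P(|X̄ − 42.1| ≥ 0.73) ≤ Var(X̄)/(0.73)² = 102/(893·0.73²) = 0.2143.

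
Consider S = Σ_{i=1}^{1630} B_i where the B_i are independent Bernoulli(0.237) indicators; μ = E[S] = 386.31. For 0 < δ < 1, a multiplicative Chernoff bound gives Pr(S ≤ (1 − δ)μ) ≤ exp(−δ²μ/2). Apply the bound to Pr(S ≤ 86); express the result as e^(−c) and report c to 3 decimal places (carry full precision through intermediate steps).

116.728

Write 86 = (1 − δ)μ, so δ = 1 − 86/386.31 = 0.7773809…
Then the exponent is δ²μ/2 = (μ − 86)²/(2μ) = 116.727623.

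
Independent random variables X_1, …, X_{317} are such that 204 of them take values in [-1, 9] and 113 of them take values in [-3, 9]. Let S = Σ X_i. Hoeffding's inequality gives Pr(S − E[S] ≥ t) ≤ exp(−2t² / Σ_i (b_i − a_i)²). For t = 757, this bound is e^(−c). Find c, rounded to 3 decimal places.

Σ(b_i − a_i)² = 204·10² + 113·12² = 36672.
c = 2t² / 36672 = 2·757² / 36672 = 31.2527.

31.253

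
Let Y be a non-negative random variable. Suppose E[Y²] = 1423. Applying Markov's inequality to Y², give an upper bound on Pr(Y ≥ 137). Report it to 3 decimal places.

0.076

Since Y ≥ 0, the event {Y ≥ 137} is the same as {Y² ≥ 18769}.
Markov's inequality applied to Y² gives Pr(Y² ≥ 18769) ≤ E[Y²]/18769 = 1423/18769 = 0.0758.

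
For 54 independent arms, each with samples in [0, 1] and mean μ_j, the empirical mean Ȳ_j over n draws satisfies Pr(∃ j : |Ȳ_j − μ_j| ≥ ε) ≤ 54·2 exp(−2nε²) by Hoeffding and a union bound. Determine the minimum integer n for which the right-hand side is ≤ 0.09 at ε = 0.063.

Need 2·54·exp(−2nε²) ≤ 0.09, i.e. exp(−2nε²) ≤ 0.09/108.
So 2nε² ≥ ln(108/0.09) = 7.090077.
Hence n ≥ 7.090077/(2·0.063²) = 893.182.
The smallest integer n is 894.

894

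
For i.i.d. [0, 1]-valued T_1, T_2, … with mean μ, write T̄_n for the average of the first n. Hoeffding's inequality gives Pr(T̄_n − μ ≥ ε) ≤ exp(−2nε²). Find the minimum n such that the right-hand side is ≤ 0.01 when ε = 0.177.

Require exp(−2nε²) ≤ 0.01, i.e. 2nε² ≥ ln(1/0.01) = 4.605170.
So n ≥ 4.605170 / (2·0.177²) = 73.497.
The smallest integer n is 74.

74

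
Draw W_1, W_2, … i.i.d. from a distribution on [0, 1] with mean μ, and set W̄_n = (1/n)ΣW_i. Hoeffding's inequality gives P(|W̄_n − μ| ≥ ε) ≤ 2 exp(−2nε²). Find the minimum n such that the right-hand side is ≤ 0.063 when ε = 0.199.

44

Require 2·exp(−2nε²) ≤ 0.063, i.e. 2nε² ≥ ln(2/0.063) = 3.457768.
So n ≥ 3.457768 / (2·0.199²) = 43.658.
The smallest integer n is 44.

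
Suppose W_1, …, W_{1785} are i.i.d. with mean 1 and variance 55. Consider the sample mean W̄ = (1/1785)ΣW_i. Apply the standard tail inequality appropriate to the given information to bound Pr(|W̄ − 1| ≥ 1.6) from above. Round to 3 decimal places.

With mean and variance of each term known, Chebyshev's inequality bounds the deviation of the sum (or sample mean).
Var(W̄) = Var(W_i)/n = 55/1785 = 0.030812.
Chebyshev: Pr(|W̄ − 1| ≥ 1.6) ≤ Var(W̄)/(1.6)² = 55/(1785·1.6²) = 0.0120.

0.012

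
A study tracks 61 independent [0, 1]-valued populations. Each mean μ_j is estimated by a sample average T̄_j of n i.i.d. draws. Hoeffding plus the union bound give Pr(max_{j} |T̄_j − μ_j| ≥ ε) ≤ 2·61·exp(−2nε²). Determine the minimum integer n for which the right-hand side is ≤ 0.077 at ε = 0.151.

162

Need 2·61·exp(−2nε²) ≤ 0.077, i.e. exp(−2nε²) ≤ 0.077/122.
So 2nε² ≥ ln(122/0.077) = 7.367971.
Hence n ≥ 7.367971/(2·0.151²) = 161.571.
The smallest integer n is 162.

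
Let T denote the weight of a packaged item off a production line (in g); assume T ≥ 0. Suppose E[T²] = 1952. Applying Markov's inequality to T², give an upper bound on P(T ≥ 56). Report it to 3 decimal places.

Since T ≥ 0, the event {T ≥ 56} is the same as {T² ≥ 3136}.
Markov's inequality applied to T² gives P(T² ≥ 3136) ≤ E[T²]/3136 = 1952/3136 = 0.6224.

0.622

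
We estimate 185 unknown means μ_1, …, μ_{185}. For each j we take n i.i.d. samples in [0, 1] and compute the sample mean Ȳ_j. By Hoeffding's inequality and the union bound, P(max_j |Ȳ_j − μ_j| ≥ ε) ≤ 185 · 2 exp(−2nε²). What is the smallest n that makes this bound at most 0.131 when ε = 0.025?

Need 2·185·exp(−2nε²) ≤ 0.131, i.e. exp(−2nε²) ≤ 0.131/370.
So 2nε² ≥ ln(370/0.131) = 7.946061.
Hence n ≥ 7.946061/(2·0.025²) = 6356.849.
The smallest integer n is 6357.

6357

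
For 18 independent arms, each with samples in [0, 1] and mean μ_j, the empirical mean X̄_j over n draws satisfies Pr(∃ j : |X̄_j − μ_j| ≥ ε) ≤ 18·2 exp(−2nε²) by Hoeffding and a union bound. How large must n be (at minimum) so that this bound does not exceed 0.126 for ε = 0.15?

126

Need 2·18·exp(−2nε²) ≤ 0.126, i.e. exp(−2nε²) ≤ 0.126/36.
So 2nε² ≥ ln(36/0.126) = 5.654992.
Hence n ≥ 5.654992/(2·0.15²) = 125.666.
The smallest integer n is 126.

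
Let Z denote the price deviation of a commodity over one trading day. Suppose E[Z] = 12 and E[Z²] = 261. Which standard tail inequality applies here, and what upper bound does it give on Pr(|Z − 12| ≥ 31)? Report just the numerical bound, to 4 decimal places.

The first two moments determine the variance, so Chebyshev's inequality is the sharpest standard bound available.
Var(Z) = E[Z²] − (E[Z])² = 261 − 144 = 117.
Chebyshev's inequality: Pr(|Z − μ| ≥ t) ≤ Var(Z)/t² = 117/961 = 0.1217.

0.1217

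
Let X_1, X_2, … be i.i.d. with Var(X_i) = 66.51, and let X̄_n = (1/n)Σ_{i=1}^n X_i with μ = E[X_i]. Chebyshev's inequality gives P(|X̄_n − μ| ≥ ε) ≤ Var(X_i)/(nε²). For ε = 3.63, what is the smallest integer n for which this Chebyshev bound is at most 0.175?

Require 66.51/(n·3.63²) ≤ 0.175, i.e. n ≥ 66.51/(0.175·3.63²) = 28.843.
The smallest integer n is 29.

29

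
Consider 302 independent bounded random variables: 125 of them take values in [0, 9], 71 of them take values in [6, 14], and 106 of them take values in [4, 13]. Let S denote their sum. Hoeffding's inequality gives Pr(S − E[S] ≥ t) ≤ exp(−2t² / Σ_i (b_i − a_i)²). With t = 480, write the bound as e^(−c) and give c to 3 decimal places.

19.815

Σ(b_i − a_i)² = 125·9² + 71·8² + 106·9² = 23255.
c = 2t² / 23255 = 2·480² / 23255 = 19.8151.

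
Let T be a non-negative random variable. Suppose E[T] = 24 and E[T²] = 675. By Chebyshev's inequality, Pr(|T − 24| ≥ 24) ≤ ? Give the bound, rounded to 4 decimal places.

Var(T) = E[T²] − (E[T])² = 675 − 576 = 99.
Chebyshev's inequality: Pr(|T − μ| ≥ t) ≤ Var(T)/t² = 99/576 = 0.1719.

0.1719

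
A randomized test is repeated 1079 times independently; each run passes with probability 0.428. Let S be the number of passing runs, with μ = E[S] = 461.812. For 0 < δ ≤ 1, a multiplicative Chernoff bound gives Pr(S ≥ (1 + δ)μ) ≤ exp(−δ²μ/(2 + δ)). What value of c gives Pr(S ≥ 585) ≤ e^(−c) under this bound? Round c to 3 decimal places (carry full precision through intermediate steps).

14.497

Write 585 = (1 + δ)μ, so δ = 585/461.812 − 1 = 0.2667492…
Then the exponent is δ²μ/(2 + δ) = (585 − μ)² / (μ·(2 + δ)) = 14.496665.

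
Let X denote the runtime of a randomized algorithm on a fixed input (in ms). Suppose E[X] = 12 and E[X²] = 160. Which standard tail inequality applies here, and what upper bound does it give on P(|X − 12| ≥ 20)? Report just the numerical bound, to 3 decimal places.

The first two moments determine the variance, so Chebyshev's inequality is the sharpest standard bound available.
Var(X) = E[X²] − (E[X])² = 160 − 144 = 16.
Chebyshev's inequality: P(|X − μ| ≥ t) ≤ Var(X)/t² = 16/400 = 0.0400.

0.040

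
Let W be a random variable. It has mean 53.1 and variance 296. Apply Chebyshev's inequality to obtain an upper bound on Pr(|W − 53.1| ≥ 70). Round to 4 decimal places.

Chebyshev: Pr(|W − μ| ≥ t) ≤ Var(W)/t².
Bound = 296 / 4900 = 0.0604.

0.0604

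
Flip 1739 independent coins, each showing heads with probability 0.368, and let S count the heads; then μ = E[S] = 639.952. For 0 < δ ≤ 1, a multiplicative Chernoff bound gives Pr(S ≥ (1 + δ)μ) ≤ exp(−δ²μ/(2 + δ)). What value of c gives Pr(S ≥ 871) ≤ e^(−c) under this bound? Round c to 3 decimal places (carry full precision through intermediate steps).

35.331

Write 871 = (1 + δ)μ, so δ = 871/639.952 − 1 = 0.3610396…
Then the exponent is δ²μ/(2 + δ) = (871 − μ)² / (μ·(2 + δ)) = 35.330823.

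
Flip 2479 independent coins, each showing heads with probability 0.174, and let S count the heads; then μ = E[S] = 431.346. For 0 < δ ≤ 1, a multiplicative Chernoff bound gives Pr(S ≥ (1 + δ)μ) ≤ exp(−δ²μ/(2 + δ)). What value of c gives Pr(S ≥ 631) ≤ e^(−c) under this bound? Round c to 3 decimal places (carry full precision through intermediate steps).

37.522

Write 631 = (1 + δ)μ, so δ = 631/431.346 − 1 = 0.4628628…
Then the exponent is δ²μ/(2 + δ) = (631 − μ)² / (μ·(2 + δ)) = 37.522351.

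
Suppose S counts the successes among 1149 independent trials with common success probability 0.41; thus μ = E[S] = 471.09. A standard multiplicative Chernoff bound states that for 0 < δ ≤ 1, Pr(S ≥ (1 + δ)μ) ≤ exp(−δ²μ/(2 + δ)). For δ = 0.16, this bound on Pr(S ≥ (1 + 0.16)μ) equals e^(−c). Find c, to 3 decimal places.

c = δ²μ/(2 + δ) = 0.16²·471.09/(2 + 0.16) = 5.5833.

5.583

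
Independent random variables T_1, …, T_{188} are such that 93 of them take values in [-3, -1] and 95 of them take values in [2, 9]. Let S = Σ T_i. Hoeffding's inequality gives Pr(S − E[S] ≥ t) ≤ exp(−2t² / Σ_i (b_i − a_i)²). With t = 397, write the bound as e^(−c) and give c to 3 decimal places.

Σ(b_i − a_i)² = 93·2² + 95·7² = 5027.
c = 2t² / 5027 = 2·397² / 5027 = 62.7050.

62.705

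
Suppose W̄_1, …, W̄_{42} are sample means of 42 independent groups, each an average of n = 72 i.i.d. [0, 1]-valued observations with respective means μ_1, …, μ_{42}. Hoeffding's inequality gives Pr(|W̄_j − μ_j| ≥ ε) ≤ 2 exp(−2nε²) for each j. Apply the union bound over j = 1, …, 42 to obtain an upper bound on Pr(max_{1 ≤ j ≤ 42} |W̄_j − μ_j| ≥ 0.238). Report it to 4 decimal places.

0.0241

Per-experiment Hoeffding bound: 2·exp(−2·72·0.238²) = 2·exp(−8.15674) = 0.00057359.
Union bound over 42 events: 42·0.00057359 = 0.02409.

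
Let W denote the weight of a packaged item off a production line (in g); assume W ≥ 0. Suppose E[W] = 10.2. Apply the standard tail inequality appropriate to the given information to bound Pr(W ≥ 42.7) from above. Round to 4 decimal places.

Only the mean of a non-negative variable is known, so Markov's inequality is the applicable tail bound.
Markov's inequality: for a non-negative random variable, Pr(W ≥ a) ≤ E[W]/a.
Here E[W] = 10.2 and a = 42.7, so the bound is 10.2/42.7 = 0.2389.

0.2389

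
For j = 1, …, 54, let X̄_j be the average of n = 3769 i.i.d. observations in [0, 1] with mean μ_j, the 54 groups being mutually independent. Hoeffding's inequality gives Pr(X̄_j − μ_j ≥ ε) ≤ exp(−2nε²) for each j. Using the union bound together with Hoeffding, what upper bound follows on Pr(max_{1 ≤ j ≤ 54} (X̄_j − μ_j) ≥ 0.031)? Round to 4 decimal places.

Per-experiment Hoeffding bound: exp(−2·3769·0.031²) = exp(−7.24402) = 0.00071444.
Union bound over 54 events: 54·0.00071444 = 0.03858.

0.0386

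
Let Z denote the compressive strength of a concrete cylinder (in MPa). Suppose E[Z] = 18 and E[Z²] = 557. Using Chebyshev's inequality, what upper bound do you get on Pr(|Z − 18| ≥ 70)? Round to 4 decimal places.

0.0476

Var(Z) = E[Z²] − (E[Z])² = 557 − 324 = 233.
Chebyshev's inequality: Pr(|Z − μ| ≥ t) ≤ Var(Z)/t² = 233/4900 = 0.0476.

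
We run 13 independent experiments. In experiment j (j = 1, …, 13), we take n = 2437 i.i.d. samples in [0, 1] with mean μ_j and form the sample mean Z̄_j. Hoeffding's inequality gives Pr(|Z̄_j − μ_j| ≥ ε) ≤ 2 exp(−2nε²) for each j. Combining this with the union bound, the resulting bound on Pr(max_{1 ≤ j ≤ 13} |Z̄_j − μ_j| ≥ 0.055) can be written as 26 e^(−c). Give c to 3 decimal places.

Union bound over the 13 events: Pr(max_{1 ≤ j ≤ 13} |Z̄_j − μ_j| ≥ 0.055) ≤ 13·2·exp(−2nε²) = 26 exp(−2·2437·0.055²).
So c = 2·2437·0.055² = 14.7439.

14.744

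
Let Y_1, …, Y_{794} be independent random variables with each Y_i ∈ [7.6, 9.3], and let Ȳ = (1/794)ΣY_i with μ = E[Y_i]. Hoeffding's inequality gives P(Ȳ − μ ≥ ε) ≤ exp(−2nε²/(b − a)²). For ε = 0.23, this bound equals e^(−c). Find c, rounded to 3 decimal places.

29.068

c = 2nε²/(b − a)² = 2·794·0.23² / 1.7² = 29.0675.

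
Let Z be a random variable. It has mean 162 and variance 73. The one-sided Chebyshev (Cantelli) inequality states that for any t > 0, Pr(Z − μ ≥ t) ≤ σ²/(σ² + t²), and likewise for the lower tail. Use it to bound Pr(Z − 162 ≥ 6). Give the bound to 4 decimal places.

Here σ² = 73 and t = 6, so σ² + t² = 109.
Cantelli's bound: 73/109 = 0.6697.

0.6697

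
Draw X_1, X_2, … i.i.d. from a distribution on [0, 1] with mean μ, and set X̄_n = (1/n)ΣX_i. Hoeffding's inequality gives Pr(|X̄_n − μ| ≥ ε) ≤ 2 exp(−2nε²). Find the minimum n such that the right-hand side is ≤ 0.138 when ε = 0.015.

5942

Require 2·exp(−2nε²) ≤ 0.138, i.e. 2nε² ≥ ln(2/0.138) = 2.673649.
So n ≥ 2.673649 / (2·0.015²) = 5941.442.
The smallest integer n is 5942.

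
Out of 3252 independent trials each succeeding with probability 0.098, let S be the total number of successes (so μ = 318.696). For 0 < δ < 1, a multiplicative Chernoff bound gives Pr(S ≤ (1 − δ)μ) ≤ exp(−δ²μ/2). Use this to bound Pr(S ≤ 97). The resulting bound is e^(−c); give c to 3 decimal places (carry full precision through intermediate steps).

77.110

Write 97 = (1 − δ)μ, so δ = 1 − 97/318.696 = 0.6956347…
Then the exponent is δ²μ/2 = (μ − 97)²/(2μ) = 77.109716.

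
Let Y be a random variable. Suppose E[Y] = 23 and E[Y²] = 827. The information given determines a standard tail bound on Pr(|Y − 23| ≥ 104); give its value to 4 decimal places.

The first two moments determine the variance, so Chebyshev's inequality is the sharpest standard bound available.
Var(Y) = E[Y²] − (E[Y])² = 827 − 529 = 298.
Chebyshev's inequality: Pr(|Y − μ| ≥ t) ≤ Var(Y)/t² = 298/10816 = 0.0276.

0.0276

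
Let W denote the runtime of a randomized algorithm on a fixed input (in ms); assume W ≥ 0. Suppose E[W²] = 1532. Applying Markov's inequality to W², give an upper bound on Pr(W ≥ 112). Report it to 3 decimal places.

0.122

Since W ≥ 0, the event {W ≥ 112} is the same as {W² ≥ 12544}.
Markov's inequality applied to W² gives Pr(W² ≥ 12544) ≤ E[W²]/12544 = 1532/12544 = 0.1221.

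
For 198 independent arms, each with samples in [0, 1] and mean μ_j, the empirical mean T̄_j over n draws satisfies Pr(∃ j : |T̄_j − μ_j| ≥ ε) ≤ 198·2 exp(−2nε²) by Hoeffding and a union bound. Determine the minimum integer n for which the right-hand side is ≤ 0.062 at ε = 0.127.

272

Need 2·198·exp(−2nε²) ≤ 0.062, i.e. exp(−2nε²) ≤ 0.062/396.
So 2nε² ≥ ln(396/0.062) = 8.762035.
Hence n ≥ 8.762035/(2·0.127²) = 271.624.
The smallest integer n is 272.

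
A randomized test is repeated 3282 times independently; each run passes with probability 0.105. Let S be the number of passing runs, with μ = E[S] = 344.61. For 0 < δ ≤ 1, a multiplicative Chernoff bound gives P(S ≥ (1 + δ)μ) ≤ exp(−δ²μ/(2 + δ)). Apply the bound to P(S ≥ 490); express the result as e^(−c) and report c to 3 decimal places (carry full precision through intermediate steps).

25.327

Write 490 = (1 + δ)μ, so δ = 490/344.61 − 1 = 0.4218972…
Then the exponent is δ²μ/(2 + δ) = (490 − μ)² / (μ·(2 + δ)) = 25.327101.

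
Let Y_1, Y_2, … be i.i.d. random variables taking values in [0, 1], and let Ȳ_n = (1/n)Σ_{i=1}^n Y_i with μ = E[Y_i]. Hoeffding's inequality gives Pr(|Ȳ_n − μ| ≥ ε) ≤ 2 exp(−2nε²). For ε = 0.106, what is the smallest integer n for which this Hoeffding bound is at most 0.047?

167

Require 2·exp(−2nε²) ≤ 0.047, i.e. 2nε² ≥ ln(2/0.047) = 3.750755.
So n ≥ 3.750755 / (2·0.106²) = 166.908.
The smallest integer n is 167.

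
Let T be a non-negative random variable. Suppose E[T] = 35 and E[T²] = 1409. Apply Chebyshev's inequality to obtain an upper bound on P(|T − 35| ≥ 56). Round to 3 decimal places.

0.059

Var(T) = E[T²] − (E[T])² = 1409 − 1225 = 184.
Chebyshev's inequality: P(|T − μ| ≥ t) ≤ Var(T)/t² = 184/3136 = 0.0587.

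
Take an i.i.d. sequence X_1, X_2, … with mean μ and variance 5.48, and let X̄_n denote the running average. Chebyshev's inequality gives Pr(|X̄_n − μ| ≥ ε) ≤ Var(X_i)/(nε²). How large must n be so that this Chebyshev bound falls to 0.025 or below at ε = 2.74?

Require 5.48/(n·2.74²) ≤ 0.025, i.e. n ≥ 5.48/(0.025·2.74²) = 29.197.
The smallest integer n is 30.

30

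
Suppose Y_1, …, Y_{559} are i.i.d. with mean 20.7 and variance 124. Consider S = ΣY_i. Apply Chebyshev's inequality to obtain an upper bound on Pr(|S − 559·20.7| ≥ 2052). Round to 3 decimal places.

Var(S) = n·Var(Y_i) = 559·124 = 69316.
Chebyshev: Pr(|S − 559·20.7| ≥ 2052) ≤ Var(S)/2052² = 69316/4210704 = 0.0165.

0.016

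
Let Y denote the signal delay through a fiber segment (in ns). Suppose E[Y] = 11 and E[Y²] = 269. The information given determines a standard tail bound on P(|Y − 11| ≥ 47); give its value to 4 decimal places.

0.0670

The first two moments determine the variance, so Chebyshev's inequality is the sharpest standard bound available.
Var(Y) = E[Y²] − (E[Y])² = 269 − 121 = 148.
Chebyshev's inequality: P(|Y − μ| ≥ t) ≤ Var(Y)/t² = 148/2209 = 0.0670.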